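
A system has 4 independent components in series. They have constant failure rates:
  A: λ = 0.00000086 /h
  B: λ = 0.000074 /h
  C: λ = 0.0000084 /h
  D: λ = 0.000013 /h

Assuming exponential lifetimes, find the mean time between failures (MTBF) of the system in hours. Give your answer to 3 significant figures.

Series of exponential components: λ_sys = Σ λ_i
λ_sys = 0.00000086 + 0.000074 + 0.0000084 + 0.000013 = 9.6260e-05 /h
MTBF = 1 / λ_sys = 10400 h

10400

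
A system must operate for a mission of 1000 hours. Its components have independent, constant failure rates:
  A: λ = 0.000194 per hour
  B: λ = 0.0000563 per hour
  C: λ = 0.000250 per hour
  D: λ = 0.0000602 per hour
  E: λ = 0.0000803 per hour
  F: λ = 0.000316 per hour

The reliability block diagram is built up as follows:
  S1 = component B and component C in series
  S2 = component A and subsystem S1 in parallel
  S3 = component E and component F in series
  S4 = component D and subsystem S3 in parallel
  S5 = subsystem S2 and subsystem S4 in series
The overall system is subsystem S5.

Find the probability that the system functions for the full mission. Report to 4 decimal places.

R(A) = exp(−0.000194 × 1000) = 0.823658
R(B) = exp(−0.0000563 × 1000) = 0.945256
R(C) = exp(−0.000250 × 1000) = 0.778801
R(D) = exp(−0.0000602 × 1000) = 0.941576
R(E) = exp(−0.0000803 × 1000) = 0.922839
R(F) = exp(−0.000316 × 1000) = 0.729059
Series (B and C): 0.945256 × 0.778801 = 0.736166
Parallel (A and [0.736166]): 1 − (1 − 0.823658)(1 − 0.736166) = 0.953475
Series (E and F): 0.922839 × 0.729059 = 0.672804
Parallel (D and [0.672804]): 1 − (1 − 0.941576)(1 − 0.672804) = 0.980884
Series ([0.953475] and [0.980884]): 0.953475 × 0.980884 = 0.9352

0.9352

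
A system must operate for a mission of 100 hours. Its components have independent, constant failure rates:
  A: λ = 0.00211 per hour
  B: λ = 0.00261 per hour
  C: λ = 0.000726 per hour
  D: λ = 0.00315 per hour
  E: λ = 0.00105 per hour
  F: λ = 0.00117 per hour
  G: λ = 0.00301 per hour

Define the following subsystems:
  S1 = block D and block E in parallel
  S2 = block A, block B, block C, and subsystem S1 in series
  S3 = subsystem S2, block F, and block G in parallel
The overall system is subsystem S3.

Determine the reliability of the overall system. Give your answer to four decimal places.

R(A) = exp(−0.00211 × 100) = 0.809774
R(B) = exp(−0.00261 × 100) = 0.770281
R(C) = exp(−0.000726 × 100) = 0.929973
R(D) = exp(−0.00315 × 100) = 0.729789
R(E) = exp(−0.00105 × 100) = 0.900325
R(F) = exp(−0.00117 × 100) = 0.889585
R(G) = exp(−0.00301 × 100) = 0.740078
Parallel (D and E): 1 − (1 − 0.729789)(1 − 0.900325) = 0.973067
Series (A, B, C, and [0.973067]): 0.809774 × 0.770281 × 0.929973 × 0.973067 = 0.564451
Parallel ([0.564451], F, and G): 1 − (1 − 0.564451)(1 − 0.889585)(1 − 0.740078) = 0.9875

0.9875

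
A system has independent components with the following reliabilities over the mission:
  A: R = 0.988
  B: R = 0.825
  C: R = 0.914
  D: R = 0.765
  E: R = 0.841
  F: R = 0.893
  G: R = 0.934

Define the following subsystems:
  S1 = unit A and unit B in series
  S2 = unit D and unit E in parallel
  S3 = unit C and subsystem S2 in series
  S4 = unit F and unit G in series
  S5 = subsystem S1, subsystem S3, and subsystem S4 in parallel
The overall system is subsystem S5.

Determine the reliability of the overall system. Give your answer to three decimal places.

0.996

Series (A and B): 0.98800 × 0.82500 = 0.81510
Parallel (D and E): 1 − (1 − 0.76500)(1 − 0.84100) = 0.96264
Series (C and [0.96264]): 0.91400 × 0.96264 = 0.87985
Series (F and G): 0.89300 × 0.93400 = 0.83406
Parallel ([0.81510], [0.87985], and [0.83406]): 1 − (1 − 0.81510)(1 − 0.87985)(1 − 0.83406) = 0.996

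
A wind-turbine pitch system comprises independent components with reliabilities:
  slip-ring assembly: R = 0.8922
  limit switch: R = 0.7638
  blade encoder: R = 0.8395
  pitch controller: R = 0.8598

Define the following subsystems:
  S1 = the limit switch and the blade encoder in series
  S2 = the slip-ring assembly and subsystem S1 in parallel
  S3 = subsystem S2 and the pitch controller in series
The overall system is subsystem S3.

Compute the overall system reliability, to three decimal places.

0.827

Series (limit switch and blade encoder): 0.76380 × 0.83950 = 0.64121
Parallel (slip-ring assembly and [0.64121]): 1 − (1 − 0.89220)(1 − 0.64121) = 0.96132
Series ([0.96132] and pitch controller): 0.96132 × 0.85980 = 0.827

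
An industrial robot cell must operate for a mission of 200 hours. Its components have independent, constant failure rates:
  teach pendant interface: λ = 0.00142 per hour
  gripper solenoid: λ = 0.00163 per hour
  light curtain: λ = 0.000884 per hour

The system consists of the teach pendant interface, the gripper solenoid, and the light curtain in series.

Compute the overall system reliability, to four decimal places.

R(teach pendant interface) = exp(−0.00142 × 200) = 0.752767
R(gripper solenoid) = exp(−0.00163 × 200) = 0.721805
R(light curtain) = exp(−0.000884 × 200) = 0.837947
Series (teach pendant interface, gripper solenoid, and light curtain): 0.752767 × 0.721805 × 0.837947 = 0.4553

0.4553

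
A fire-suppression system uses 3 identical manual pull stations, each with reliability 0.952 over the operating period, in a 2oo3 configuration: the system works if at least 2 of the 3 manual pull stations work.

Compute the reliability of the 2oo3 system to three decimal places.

R = Σ_{i=2}^{3} C(3,i) p^i (1−p)^{3−i} with p = 0.952
C(3,2)·0.952^2·0.048^1 = 0.13051
C(3,3)·0.952^3·0.048^0 = 0.86280
Sum = 0.993

0.993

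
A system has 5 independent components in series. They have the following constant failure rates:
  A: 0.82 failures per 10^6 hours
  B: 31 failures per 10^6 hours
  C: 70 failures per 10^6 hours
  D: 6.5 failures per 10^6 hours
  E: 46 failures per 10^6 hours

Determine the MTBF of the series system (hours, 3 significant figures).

6480

Series of exponential components: λ_sys = Σ λ_i
λ_sys = 0.00000082 + 0.000031 + 0.000070 + 0.0000065 + 0.000046 = 1.5432e-04 /h
MTBF = 1 / λ_sys = 6480 h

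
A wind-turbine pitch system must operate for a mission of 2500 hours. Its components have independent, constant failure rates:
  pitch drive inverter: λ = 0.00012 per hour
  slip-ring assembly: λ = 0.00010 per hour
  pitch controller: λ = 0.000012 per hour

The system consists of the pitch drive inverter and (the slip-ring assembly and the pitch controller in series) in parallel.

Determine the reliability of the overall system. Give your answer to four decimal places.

R(pitch drive inverter) = exp(−0.00012 × 2500) = 0.740818
R(slip-ring assembly) = exp(−0.00010 × 2500) = 0.778801
R(pitch controller) = exp(−0.000012 × 2500) = 0.970446
Series (slip-ring assembly and pitch controller): 0.778801 × 0.970446 = 0.755784
Parallel (pitch drive inverter and [0.755784]): 1 − (1 − 0.740818)(1 − 0.755784) = 0.9367

0.9367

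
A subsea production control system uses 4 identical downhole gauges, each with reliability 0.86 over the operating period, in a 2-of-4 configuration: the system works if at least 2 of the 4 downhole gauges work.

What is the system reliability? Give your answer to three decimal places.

R = Σ_{i=2}^{4} C(4,i) p^i (1−p)^{4−i} with p = 0.86
C(4,2)·0.86^2·0.14^2 = 0.08698
C(4,3)·0.86^3·0.14^1 = 0.35619
C(4,4)·0.86^4·0.14^0 = 0.54701
Sum = 0.990

0.990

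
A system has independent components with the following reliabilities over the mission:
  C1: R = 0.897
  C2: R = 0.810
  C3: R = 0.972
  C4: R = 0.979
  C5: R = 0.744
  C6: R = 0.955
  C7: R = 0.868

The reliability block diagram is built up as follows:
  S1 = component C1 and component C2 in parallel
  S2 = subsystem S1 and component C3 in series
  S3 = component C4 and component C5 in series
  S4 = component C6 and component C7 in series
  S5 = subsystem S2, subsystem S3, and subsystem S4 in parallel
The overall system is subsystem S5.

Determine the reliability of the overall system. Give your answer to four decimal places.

Parallel (C1 and C2): 1 − (1 − 0.897000)(1 − 0.810000) = 0.980430
Series ([0.980430] and C3): 0.980430 × 0.972000 = 0.952978
Series (C4 and C5): 0.979000 × 0.744000 = 0.728376
Series (C6 and C7): 0.955000 × 0.868000 = 0.828940
Parallel ([0.952978], [0.728376], and [0.828940]): 1 − (1 − 0.952978)(1 − 0.728376)(1 − 0.828940) = 0.9978

0.9978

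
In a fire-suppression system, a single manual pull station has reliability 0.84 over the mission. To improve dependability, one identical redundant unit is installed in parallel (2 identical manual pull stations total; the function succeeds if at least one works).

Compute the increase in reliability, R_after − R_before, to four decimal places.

0.1344

R_before = 0.84
R_after = 1 − (1 − 0.84)^2 = 0.9744
ΔR = 0.9744 − 0.84 = 0.1344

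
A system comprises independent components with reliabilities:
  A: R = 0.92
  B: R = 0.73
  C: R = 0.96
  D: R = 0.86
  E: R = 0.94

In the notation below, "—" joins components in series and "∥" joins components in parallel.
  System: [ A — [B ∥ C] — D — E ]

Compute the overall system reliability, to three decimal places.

0.736

Parallel (B and C): 1 − (1 − 0.73000)(1 − 0.96000) = 0.98920
Series (A, [0.98920], D, and E): 0.92000 × 0.98920 × 0.86000 × 0.94000 = 0.736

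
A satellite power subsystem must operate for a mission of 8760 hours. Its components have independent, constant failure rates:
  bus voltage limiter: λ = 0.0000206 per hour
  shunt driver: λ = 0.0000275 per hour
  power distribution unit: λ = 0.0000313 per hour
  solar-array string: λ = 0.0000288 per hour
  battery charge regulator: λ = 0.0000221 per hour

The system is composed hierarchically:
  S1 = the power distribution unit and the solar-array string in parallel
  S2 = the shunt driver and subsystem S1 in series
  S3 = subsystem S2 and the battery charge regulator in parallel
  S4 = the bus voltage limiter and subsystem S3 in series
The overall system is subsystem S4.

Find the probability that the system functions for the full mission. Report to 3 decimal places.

R(bus voltage limiter) = exp(−0.0000206 × 8760) = 0.83489
R(shunt driver) = exp(−0.0000275 × 8760) = 0.78592
R(power distribution unit) = exp(−0.0000313 × 8760) = 0.76019
R(solar-array string) = exp(−0.0000288 × 8760) = 0.77702
R(battery charge regulator) = exp(−0.0000221 × 8760) = 0.82399
Parallel (power distribution unit and solar-array string): 1 − (1 − 0.76019)(1 − 0.77702) = 0.94653
Series (shunt driver and [0.94653]): 0.78592 × 0.94653 = 0.74390
Parallel ([0.74390] and battery charge regulator): 1 − (1 − 0.74390)(1 − 0.82399) = 0.95492
Series (bus voltage limiter and [0.95492]): 0.83489 × 0.95492 = 0.797

0.797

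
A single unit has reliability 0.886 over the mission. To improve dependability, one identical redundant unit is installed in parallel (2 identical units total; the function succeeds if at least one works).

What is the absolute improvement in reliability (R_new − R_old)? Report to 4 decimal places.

0.1010

R_before = 0.886
R_after = 1 − (1 − 0.886)^2 = 0.9870
ΔR = 0.9870 − 0.886 = 0.1010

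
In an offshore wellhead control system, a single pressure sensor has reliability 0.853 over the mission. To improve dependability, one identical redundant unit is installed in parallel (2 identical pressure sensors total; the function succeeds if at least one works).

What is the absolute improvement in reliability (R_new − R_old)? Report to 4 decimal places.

R_before = 0.853
R_after = 1 − (1 − 0.853)^2 = 0.9784
ΔR = 0.9784 − 0.853 = 0.1254

0.1254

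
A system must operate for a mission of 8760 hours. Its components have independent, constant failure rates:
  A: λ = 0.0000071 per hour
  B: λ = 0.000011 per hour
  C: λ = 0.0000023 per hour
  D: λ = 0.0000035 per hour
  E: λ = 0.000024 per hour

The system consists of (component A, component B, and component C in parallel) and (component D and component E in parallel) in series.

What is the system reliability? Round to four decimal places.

R(A) = exp(−0.0000071 × 8760) = 0.939699
R(B) = exp(−0.000011 × 8760) = 0.908137
R(C) = exp(−0.0000023 × 8760) = 0.980054
R(D) = exp(−0.0000035 × 8760) = 0.969805
R(E) = exp(−0.000024 × 8760) = 0.810390
Parallel (A, B, and C): 1 − (1 − 0.939699)(1 − 0.908137)(1 − 0.980054) = 0.999890
Parallel (D and E): 1 − (1 − 0.969805)(1 − 0.810390) = 0.994275
Series ([0.999890] and [0.994275]): 0.999890 × 0.994275 = 0.9942

0.9942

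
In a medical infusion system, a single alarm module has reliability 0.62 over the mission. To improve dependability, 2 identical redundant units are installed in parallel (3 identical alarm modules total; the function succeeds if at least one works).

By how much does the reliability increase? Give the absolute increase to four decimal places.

R_before = 0.62
R_after = 1 − (1 − 0.62)^3 = 0.9451
ΔR = 0.9451 − 0.62 = 0.3251

0.3251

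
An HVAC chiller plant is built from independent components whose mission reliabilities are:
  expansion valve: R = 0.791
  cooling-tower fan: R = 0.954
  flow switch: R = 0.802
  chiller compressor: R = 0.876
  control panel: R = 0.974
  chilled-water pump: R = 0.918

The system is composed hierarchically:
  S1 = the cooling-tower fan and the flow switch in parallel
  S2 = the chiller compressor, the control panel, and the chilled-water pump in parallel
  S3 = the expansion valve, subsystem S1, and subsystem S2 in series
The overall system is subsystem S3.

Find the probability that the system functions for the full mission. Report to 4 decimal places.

0.7836

Parallel (cooling-tower fan and flow switch): 1 − (1 − 0.954000)(1 − 0.802000) = 0.990892
Parallel (chiller compressor, control panel, and chilled-water pump): 1 − (1 − 0.876000)(1 − 0.974000)(1 − 0.918000) = 0.999736
Series (expansion valve, [0.990892], and [0.999736]): 0.791000 × 0.990892 × 0.999736 = 0.7836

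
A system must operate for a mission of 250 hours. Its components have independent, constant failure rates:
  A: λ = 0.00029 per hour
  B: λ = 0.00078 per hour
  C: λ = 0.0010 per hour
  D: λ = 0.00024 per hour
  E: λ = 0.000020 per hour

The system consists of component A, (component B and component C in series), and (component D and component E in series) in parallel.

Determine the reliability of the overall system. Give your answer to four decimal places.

R(A) = exp(−0.00029 × 250) = 0.930066
R(B) = exp(−0.00078 × 250) = 0.822835
R(C) = exp(−0.0010 × 250) = 0.778801
R(D) = exp(−0.00024 × 250) = 0.941765
R(E) = exp(−0.000020 × 250) = 0.995012
Series (B and C): 0.822835 × 0.778801 = 0.640825
Series (D and E): 0.941765 × 0.995012 = 0.937067
Parallel (A, [0.640825], and [0.937067]): 1 − (1 − 0.930066)(1 − 0.640825)(1 − 0.937067) = 0.9984

0.9984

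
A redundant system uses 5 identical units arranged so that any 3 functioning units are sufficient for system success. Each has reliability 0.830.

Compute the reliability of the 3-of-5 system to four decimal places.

0.9625

R = Σ_{i=3}^{5} C(5,i) p^i (1−p)^{5−i} with p = 0.830
C(5,3)·0.830^3·0.170^2 = 0.165246
C(5,4)·0.830^4·0.170^1 = 0.403396
C(5,5)·0.830^5·0.170^0 = 0.393904
Sum = 0.9625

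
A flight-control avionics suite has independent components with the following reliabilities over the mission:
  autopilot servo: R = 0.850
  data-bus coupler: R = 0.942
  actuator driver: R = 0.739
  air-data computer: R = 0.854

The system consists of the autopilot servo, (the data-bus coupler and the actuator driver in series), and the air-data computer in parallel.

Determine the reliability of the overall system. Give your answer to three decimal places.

Series (data-bus coupler and actuator driver): 0.94200 × 0.73900 = 0.69614
Parallel (autopilot servo, [0.69614], and air-data computer): 1 − (1 − 0.85000)(1 − 0.69614)(1 − 0.85400) = 0.993

0.993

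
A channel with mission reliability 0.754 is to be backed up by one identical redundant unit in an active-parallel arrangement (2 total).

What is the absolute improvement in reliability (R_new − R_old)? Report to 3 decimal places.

0.185

R_before = 0.754
R_after = 1 − (1 − 0.754)^2 = 0.939
ΔR = 0.939 − 0.754 = 0.185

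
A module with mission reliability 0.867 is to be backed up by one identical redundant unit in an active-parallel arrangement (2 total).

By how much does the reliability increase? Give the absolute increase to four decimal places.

R_before = 0.867
R_after = 1 − (1 − 0.867)^2 = 0.9823
ΔR = 0.9823 − 0.867 = 0.1153

0.1153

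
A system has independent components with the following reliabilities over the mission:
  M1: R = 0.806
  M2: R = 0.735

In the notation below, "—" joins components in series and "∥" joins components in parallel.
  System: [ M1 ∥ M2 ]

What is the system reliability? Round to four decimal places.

Parallel (M1 and M2): 1 − (1 − 0.806000)(1 − 0.735000) = 0.9486

0.9486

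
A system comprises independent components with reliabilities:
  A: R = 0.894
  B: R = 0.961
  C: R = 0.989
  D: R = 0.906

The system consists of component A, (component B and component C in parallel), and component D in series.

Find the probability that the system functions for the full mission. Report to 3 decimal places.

0.810

Parallel (B and C): 1 − (1 − 0.96100)(1 − 0.98900) = 0.99957
Series (A, [0.99957], and D): 0.89400 × 0.99957 × 0.90600 = 0.810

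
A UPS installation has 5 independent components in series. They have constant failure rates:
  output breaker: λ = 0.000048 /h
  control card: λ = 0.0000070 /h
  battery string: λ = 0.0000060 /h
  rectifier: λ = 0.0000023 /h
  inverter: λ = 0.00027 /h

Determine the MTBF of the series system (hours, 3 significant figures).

3000

Series of exponential components: λ_sys = Σ λ_i
λ_sys = 0.000048 + 0.0000070 + 0.0000060 + 0.0000023 + 0.00027 = 3.3330e-04 /h
MTBF = 1 / λ_sys = 3000 h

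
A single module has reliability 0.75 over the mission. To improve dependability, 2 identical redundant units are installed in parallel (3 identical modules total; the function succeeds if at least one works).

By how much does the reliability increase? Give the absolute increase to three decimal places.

R_before = 0.75
R_after = 1 − (1 − 0.75)^3 = 0.984
ΔR = 0.984 − 0.75 = 0.234

0.234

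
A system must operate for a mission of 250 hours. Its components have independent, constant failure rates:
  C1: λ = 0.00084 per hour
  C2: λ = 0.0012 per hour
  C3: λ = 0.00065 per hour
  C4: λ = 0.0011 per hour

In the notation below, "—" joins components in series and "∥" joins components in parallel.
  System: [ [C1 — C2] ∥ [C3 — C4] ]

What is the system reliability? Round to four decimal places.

R(C1) = exp(−0.00084 × 250) = 0.810584
R(C2) = exp(−0.0012 × 250) = 0.740818
R(C3) = exp(−0.00065 × 250) = 0.850016
R(C4) = exp(−0.0011 × 250) = 0.759572
Series (C1 and C2): 0.810584 × 0.740818 = 0.600495
Series (C3 and C4): 0.850016 × 0.759572 = 0.645648
Parallel ([0.600495] and [0.645648]): 1 − (1 − 0.600495)(1 − 0.645648) = 0.8584

0.8584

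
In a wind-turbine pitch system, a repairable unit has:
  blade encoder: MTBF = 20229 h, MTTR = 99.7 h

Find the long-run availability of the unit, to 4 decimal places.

A(blade encoder) = MTBF/(MTBF+MTTR) = 20229/(20229+99.7) = 0.9951

0.9951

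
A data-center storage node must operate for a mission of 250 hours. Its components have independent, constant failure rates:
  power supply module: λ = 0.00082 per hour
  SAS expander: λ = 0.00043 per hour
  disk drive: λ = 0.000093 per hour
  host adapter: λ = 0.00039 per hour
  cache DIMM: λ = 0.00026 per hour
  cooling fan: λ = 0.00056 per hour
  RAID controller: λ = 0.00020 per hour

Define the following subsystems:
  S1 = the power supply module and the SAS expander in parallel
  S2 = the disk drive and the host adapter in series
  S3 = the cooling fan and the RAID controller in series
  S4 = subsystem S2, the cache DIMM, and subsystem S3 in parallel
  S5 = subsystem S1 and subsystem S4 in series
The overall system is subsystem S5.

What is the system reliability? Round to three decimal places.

0.980

R(power supply module) = exp(−0.00082 × 250) = 0.81465
R(SAS expander) = exp(−0.00043 × 250) = 0.89808
R(disk drive) = exp(−0.000093 × 250) = 0.97702
R(host adapter) = exp(−0.00039 × 250) = 0.90710
R(cache DIMM) = exp(−0.00026 × 250) = 0.93707
R(cooling fan) = exp(−0.00056 × 250) = 0.86936
R(RAID controller) = exp(−0.00020 × 250) = 0.95123
Parallel (power supply module and SAS expander): 1 − (1 − 0.81465)(1 − 0.89808) = 0.98111
Series (disk drive and host adapter): 0.97702 × 0.90710 = 0.88625
Series (cooling fan and RAID controller): 0.86936 × 0.95123 = 0.82696
Parallel ([0.88625], cache DIMM, and [0.82696]): 1 − (1 − 0.88625)(1 − 0.93707)(1 − 0.82696) = 0.99876
Series ([0.98111] and [0.99876]): 0.98111 × 0.99876 = 0.980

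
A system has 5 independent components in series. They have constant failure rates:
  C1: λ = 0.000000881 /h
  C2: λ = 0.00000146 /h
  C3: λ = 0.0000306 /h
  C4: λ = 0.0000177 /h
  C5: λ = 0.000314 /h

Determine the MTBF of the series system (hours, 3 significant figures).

Series of exponential components: λ_sys = Σ λ_i
λ_sys = 0.000000881 + 0.00000146 + 0.0000306 + 0.0000177 + 0.000314 = 3.6464e-04 /h
MTBF = 1 / λ_sys = 2740 h

2740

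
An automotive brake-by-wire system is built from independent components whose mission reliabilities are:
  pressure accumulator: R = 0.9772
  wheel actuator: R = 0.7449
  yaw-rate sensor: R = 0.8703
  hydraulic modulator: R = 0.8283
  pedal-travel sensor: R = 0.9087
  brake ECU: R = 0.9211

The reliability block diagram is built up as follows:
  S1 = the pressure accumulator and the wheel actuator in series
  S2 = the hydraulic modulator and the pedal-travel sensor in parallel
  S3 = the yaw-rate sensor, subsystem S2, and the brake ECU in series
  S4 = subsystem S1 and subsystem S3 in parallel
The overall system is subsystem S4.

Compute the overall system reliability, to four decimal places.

Series (pressure accumulator and wheel actuator): 0.977200 × 0.744900 = 0.727916
Parallel (hydraulic modulator and pedal-travel sensor): 1 − (1 − 0.828300)(1 − 0.908700) = 0.984324
Series (yaw-rate sensor, [0.984324], and brake ECU): 0.870300 × 0.984324 × 0.921100 = 0.789067
Parallel ([0.727916] and [0.789067]): 1 − (1 − 0.727916)(1 − 0.789067) = 0.9426

0.9426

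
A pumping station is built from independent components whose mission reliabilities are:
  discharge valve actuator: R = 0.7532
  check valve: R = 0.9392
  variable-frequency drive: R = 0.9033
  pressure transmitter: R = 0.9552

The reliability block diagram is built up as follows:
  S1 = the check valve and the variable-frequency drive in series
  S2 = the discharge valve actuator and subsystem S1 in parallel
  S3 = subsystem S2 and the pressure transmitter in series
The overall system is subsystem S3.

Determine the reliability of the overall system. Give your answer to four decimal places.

Series (check valve and variable-frequency drive): 0.939200 × 0.903300 = 0.848379
Parallel (discharge valve actuator and [0.848379]): 1 − (1 − 0.753200)(1 − 0.848379) = 0.962580
Series ([0.962580] and pressure transmitter): 0.962580 × 0.955200 = 0.9195

0.9195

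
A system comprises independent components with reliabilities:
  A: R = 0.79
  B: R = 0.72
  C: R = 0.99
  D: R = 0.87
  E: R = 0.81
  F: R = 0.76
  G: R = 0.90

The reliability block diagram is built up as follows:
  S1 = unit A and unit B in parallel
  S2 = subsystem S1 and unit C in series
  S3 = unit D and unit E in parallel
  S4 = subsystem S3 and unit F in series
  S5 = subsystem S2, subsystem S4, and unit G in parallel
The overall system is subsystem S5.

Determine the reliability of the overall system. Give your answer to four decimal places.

Parallel (A and B): 1 − (1 − 0.790000)(1 − 0.720000) = 0.941200
Series ([0.941200] and C): 0.941200 × 0.990000 = 0.931788
Parallel (D and E): 1 − (1 − 0.870000)(1 − 0.810000) = 0.975300
Series ([0.975300] and F): 0.975300 × 0.760000 = 0.741228
Parallel ([0.931788], [0.741228], and G): 1 − (1 − 0.931788)(1 − 0.741228)(1 − 0.900000) = 0.9982

0.9982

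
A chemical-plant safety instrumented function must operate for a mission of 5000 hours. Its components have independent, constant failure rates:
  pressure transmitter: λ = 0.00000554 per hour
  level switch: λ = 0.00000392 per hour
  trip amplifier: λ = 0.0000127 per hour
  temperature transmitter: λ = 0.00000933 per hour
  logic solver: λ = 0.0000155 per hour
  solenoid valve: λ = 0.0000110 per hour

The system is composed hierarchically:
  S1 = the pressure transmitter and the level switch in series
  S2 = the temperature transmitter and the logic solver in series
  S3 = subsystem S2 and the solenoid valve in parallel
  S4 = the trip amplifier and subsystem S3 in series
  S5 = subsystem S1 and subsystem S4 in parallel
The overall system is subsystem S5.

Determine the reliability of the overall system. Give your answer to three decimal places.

R(pressure transmitter) = exp(−0.00000554 × 5000) = 0.97268
R(level switch) = exp(−0.00000392 × 5000) = 0.98059
R(trip amplifier) = exp(−0.0000127 × 5000) = 0.93847
R(temperature transmitter) = exp(−0.00000933 × 5000) = 0.95442
R(logic solver) = exp(−0.0000155 × 5000) = 0.92543
R(solenoid valve) = exp(−0.0000110 × 5000) = 0.94649
Series (pressure transmitter and level switch): 0.97268 × 0.98059 = 0.95380
Series (temperature transmitter and logic solver): 0.95442 × 0.92543 = 0.88325
Parallel ([0.88325] and solenoid valve): 1 − (1 − 0.88325)(1 − 0.94649) = 0.99375
Series (trip amplifier and [0.99375]): 0.93847 × 0.99375 = 0.93260
Parallel ([0.95380] and [0.93260]): 1 − (1 − 0.95380)(1 − 0.93260) = 0.997

0.997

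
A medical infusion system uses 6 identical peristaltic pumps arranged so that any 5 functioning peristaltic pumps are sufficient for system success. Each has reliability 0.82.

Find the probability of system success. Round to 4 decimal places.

0.7044

R = Σ_{i=5}^{6} C(6,i) p^i (1−p)^{6−i} with p = 0.82
C(6,5)·0.82^5·0.18^1 = 0.400399
C(6,6)·0.82^6·0.18^0 = 0.304007
Sum = 0.7044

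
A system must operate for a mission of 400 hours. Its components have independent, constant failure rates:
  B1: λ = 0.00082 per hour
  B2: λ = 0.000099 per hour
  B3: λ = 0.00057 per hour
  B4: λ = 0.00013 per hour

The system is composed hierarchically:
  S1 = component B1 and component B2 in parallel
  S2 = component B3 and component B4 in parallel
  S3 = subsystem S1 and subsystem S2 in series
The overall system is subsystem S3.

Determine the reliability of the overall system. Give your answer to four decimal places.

R(B1) = exp(−0.00082 × 400) = 0.720363
R(B2) = exp(−0.000099 × 400) = 0.961174
R(B3) = exp(−0.00057 × 400) = 0.796124
R(B4) = exp(−0.00013 × 400) = 0.949329
Parallel (B1 and B2): 1 − (1 − 0.720363)(1 − 0.961174) = 0.989143
Parallel (B3 and B4): 1 − (1 − 0.796124)(1 − 0.949329) = 0.989669
Series ([0.989143] and [0.989669]): 0.989143 × 0.989669 = 0.9789

0.9789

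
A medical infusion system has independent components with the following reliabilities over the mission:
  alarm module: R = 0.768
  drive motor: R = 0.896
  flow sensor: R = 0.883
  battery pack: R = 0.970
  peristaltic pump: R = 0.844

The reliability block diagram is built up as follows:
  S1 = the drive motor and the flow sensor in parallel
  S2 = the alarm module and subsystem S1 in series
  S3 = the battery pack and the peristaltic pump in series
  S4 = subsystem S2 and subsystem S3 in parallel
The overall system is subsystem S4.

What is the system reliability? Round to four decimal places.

0.9562

Parallel (drive motor and flow sensor): 1 − (1 − 0.896000)(1 − 0.883000) = 0.987832
Series (alarm module and [0.987832]): 0.768000 × 0.987832 = 0.758655
Series (battery pack and peristaltic pump): 0.970000 × 0.844000 = 0.818680
Parallel ([0.758655] and [0.818680]): 1 − (1 − 0.758655)(1 − 0.818680) = 0.9562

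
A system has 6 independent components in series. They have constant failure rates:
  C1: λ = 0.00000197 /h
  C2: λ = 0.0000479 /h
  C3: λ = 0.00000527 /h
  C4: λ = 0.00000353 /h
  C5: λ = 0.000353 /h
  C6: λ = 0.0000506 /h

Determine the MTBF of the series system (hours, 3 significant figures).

Series of exponential components: λ_sys = Σ λ_i
λ_sys = 0.00000197 + 0.0000479 + 0.00000527 + 0.00000353 + 0.000353 + 0.0000506 = 4.6227e-04 /h
MTBF = 1 / λ_sys = 2160 h

2160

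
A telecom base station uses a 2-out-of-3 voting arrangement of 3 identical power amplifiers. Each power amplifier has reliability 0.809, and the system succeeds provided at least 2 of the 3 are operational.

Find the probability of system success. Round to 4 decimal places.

0.9045

R = Σ_{i=2}^{3} C(3,i) p^i (1−p)^{3−i} with p = 0.809
C(3,2)·0.809^2·0.191^1 = 0.375018
C(3,3)·0.809^3·0.191^0 = 0.529475
Sum = 0.9045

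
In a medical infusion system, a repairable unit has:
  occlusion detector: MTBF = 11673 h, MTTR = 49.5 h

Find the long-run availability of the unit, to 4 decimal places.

0.9958

A(occlusion detector) = MTBF/(MTBF+MTTR) = 11673/(11673+49.5) = 0.9958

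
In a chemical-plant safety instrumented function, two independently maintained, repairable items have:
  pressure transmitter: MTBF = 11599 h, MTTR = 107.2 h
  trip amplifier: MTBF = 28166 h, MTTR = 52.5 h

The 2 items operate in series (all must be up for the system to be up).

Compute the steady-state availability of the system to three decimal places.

0.989

A(pressure transmitter) = MTBF/(MTBF+MTTR) = 11599/(11599+107.2) = 0.990842
A(trip amplifier) = MTBF/(MTBF+MTTR) = 28166/(28166+52.5) = 0.998140
Series availability: 0.990842 × 0.998140 = 0.989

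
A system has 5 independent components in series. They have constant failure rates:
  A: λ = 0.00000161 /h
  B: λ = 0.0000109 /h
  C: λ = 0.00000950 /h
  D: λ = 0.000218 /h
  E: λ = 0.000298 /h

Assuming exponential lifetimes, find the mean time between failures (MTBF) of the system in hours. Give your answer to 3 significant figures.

1860

Series of exponential components: λ_sys = Σ λ_i
λ_sys = 0.00000161 + 0.0000109 + 0.00000950 + 0.000218 + 0.000298 = 5.3801e-04 /h
MTBF = 1 / λ_sys = 1860 h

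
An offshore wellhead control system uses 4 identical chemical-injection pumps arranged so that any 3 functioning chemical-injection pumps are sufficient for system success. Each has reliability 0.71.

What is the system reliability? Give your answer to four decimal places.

R = Σ_{i=3}^{4} C(4,i) p^i (1−p)^{4−i} with p = 0.71
C(4,3)·0.71^3·0.29^1 = 0.415177
C(4,4)·0.71^4·0.29^0 = 0.254117
Sum = 0.6693

0.6693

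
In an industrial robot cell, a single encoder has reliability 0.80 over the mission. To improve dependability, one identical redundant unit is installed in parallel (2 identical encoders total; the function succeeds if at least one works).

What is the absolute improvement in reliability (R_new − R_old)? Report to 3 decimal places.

R_before = 0.80
R_after = 1 − (1 − 0.80)^2 = 0.960
ΔR = 0.960 − 0.80 = 0.160

0.160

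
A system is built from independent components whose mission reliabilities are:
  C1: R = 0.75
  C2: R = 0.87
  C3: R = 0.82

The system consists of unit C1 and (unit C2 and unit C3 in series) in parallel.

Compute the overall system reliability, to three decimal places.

Series (C2 and C3): 0.87000 × 0.82000 = 0.71340
Parallel (C1 and [0.71340]): 1 − (1 − 0.75000)(1 − 0.71340) = 0.928

0.928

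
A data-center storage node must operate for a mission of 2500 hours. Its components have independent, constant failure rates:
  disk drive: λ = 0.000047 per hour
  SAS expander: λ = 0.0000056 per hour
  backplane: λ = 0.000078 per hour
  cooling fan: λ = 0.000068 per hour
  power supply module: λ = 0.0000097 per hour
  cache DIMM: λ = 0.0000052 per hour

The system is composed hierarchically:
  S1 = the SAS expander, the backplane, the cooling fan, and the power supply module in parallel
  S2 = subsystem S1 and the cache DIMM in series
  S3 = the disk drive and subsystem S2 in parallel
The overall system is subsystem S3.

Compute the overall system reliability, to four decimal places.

0.9986

R(disk drive) = exp(−0.000047 × 2500) = 0.889141
R(SAS expander) = exp(−0.0000056 × 2500) = 0.986098
R(backplane) = exp(−0.000078 × 2500) = 0.822835
R(cooling fan) = exp(−0.000068 × 2500) = 0.843665
R(power supply module) = exp(−0.0000097 × 2500) = 0.976042
R(cache DIMM) = exp(−0.0000052 × 2500) = 0.987084
Parallel (SAS expander, backplane, cooling fan, and power supply module): 1 − (1 − 0.986098)(1 − 0.822835)(1 − 0.843665)(1 − 0.976042) = 0.999991
Series ([0.999991] and cache DIMM): 0.999991 × 0.987084 = 0.987075
Parallel (disk drive and [0.987075]): 1 − (1 − 0.889141)(1 − 0.987075) = 0.9986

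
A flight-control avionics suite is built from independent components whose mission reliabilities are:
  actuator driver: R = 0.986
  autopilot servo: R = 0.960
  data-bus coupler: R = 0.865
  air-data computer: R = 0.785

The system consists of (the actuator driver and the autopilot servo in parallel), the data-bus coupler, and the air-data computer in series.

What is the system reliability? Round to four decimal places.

0.6786

Parallel (actuator driver and autopilot servo): 1 − (1 − 0.986000)(1 − 0.960000) = 0.999440
Series ([0.999440], data-bus coupler, and air-data computer): 0.999440 × 0.865000 × 0.785000 = 0.6786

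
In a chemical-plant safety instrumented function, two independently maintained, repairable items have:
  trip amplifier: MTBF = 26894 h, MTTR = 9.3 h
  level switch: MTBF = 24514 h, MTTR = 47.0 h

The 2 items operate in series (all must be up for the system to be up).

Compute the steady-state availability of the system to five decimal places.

A(trip amplifier) = MTBF/(MTBF+MTTR) = 26894/(26894+9.3) = 0.999654
A(level switch) = MTBF/(MTBF+MTTR) = 24514/(24514+47.0) = 0.998086
Series availability: 0.999654 × 0.998086 = 0.99774

0.99774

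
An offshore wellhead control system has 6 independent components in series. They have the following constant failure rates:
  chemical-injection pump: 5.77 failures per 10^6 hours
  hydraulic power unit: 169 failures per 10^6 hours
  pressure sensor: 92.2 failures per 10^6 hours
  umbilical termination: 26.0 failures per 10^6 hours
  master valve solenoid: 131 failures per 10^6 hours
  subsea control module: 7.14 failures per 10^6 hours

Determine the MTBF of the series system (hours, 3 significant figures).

Series of exponential components: λ_sys = Σ λ_i
λ_sys = 0.00000577 + 0.000169 + 0.0000922 + 0.0000260 + 0.000131 + 0.00000714 = 4.3111e-04 /h
MTBF = 1 / λ_sys = 2320 h

2320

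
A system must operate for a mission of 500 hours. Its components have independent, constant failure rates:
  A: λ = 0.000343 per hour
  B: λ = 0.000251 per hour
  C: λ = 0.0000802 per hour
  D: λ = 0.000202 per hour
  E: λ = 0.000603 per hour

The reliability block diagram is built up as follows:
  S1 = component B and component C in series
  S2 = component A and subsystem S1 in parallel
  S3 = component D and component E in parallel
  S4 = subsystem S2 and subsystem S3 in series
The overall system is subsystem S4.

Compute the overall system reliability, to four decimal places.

R(A) = exp(−0.000343 × 500) = 0.842400
R(B) = exp(−0.000251 × 500) = 0.882056
R(C) = exp(−0.0000802 × 500) = 0.960693
R(D) = exp(−0.000202 × 500) = 0.903933
R(E) = exp(−0.000603 × 500) = 0.739708
Series (B and C): 0.882056 × 0.960693 = 0.847385
Parallel (A and [0.847385]): 1 − (1 − 0.842400)(1 − 0.847385) = 0.975948
Parallel (D and E): 1 − (1 − 0.903933)(1 − 0.739708) = 0.974995
Series ([0.975948] and [0.974995]): 0.975948 × 0.974995 = 0.9515

0.9515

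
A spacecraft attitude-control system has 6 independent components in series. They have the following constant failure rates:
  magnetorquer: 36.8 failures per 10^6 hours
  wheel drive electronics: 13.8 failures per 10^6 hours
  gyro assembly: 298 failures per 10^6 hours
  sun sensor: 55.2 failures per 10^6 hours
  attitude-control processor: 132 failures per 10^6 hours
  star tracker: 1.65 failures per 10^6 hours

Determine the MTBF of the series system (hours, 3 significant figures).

1860

Series of exponential components: λ_sys = Σ λ_i
λ_sys = 0.0000368 + 0.0000138 + 0.000298 + 0.0000552 + 0.000132 + 0.00000165 = 5.3745e-04 /h
MTBF = 1 / λ_sys = 1860 h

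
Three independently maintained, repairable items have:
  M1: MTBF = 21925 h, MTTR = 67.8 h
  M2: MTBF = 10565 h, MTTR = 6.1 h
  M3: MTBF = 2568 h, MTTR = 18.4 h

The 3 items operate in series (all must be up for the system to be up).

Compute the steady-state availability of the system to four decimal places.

A(M1) = MTBF/(MTBF+MTTR) = 21925/(21925+67.8) = 0.996917
A(M2) = MTBF/(MTBF+MTTR) = 10565/(10565+6.1) = 0.999423
A(M3) = MTBF/(MTBF+MTTR) = 2568/(2568+18.4) = 0.992886
Series availability: 0.996917 × 0.999423 × 0.992886 = 0.9893

0.9893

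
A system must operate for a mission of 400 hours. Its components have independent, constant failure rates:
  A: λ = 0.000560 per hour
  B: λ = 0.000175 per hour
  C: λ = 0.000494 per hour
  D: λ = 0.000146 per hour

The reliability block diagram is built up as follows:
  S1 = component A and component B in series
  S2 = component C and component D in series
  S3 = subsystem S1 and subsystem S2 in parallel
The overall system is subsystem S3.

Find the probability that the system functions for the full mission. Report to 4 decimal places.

0.9425

R(A) = exp(−0.000560 × 400) = 0.799315
R(B) = exp(−0.000175 × 400) = 0.932394
R(C) = exp(−0.000494 × 400) = 0.820698
R(D) = exp(−0.000146 × 400) = 0.943273
Series (A and B): 0.799315 × 0.932394 = 0.745277
Series (C and D): 0.820698 × 0.943273 = 0.774142
Parallel ([0.745277] and [0.774142]): 1 − (1 − 0.745277)(1 − 0.774142) = 0.9425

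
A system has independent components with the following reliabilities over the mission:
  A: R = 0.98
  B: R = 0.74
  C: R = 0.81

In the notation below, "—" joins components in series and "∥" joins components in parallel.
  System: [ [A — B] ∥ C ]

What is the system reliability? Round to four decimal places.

Series (A and B): 0.980000 × 0.740000 = 0.725200
Parallel ([0.725200] and C): 1 − (1 − 0.725200)(1 − 0.810000) = 0.9478

0.9478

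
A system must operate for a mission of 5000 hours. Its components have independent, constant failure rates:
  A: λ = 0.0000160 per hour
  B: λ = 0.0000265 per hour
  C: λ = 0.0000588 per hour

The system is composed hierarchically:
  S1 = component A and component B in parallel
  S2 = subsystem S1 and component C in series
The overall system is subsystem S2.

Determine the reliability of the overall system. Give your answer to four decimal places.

0.7382

R(A) = exp(−0.0000160 × 5000) = 0.923116
R(B) = exp(−0.0000265 × 5000) = 0.875903
R(C) = exp(−0.0000588 × 5000) = 0.745276
Parallel (A and B): 1 − (1 − 0.923116)(1 − 0.875903) = 0.990459
Series ([0.990459] and C): 0.990459 × 0.745276 = 0.7382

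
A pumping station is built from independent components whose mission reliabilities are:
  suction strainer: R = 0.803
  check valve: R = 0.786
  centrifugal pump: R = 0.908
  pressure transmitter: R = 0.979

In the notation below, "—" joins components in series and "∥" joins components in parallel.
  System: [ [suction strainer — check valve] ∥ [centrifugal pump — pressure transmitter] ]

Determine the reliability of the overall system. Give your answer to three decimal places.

0.959

Series (suction strainer and check valve): 0.80300 × 0.78600 = 0.63116
Series (centrifugal pump and pressure transmitter): 0.90800 × 0.97900 = 0.88893
Parallel ([0.63116] and [0.88893]): 1 − (1 − 0.63116)(1 − 0.88893) = 0.959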